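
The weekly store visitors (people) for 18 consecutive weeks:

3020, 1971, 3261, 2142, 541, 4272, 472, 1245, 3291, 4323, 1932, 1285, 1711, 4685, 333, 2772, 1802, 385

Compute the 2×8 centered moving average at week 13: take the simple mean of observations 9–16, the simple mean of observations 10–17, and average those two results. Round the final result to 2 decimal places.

2448.44

Sum over 9–16: 3291 + 4323 + 1932 + 1285 + 1711 + 4685 + 333 + 2772 = 20332
Sum over 10–17: 4323 + 1932 + 1285 + 1711 + 4685 + 333 + 2772 + 1802 = 18843
CMA at t=13 = (20332 + 18843) / (2·8) = 39175 / 16 = 2448.44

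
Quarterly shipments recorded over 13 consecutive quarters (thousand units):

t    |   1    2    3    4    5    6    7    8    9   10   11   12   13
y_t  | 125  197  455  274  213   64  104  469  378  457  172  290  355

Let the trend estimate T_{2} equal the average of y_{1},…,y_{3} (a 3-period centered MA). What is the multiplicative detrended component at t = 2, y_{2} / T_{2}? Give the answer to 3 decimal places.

Trend T_2 = (125 + 197 + 455) / 3 = 777/3 = 259.00000
Ratio to trend: 197 / 259.00000 = 0.761

0.761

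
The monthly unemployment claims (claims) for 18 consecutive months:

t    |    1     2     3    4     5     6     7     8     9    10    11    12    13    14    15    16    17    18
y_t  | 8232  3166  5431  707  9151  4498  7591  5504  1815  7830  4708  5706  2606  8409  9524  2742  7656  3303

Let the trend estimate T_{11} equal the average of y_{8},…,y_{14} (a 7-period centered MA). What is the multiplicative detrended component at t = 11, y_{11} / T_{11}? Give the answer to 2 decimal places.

0.90

Trend T_11 = (5504 + 1815 + 7830 + 4708 + 5706 + 2606 + 8409) / 7 = 36578/7 = 5225.4286
Ratio to trend: 4708 / 5225.4286 = 0.90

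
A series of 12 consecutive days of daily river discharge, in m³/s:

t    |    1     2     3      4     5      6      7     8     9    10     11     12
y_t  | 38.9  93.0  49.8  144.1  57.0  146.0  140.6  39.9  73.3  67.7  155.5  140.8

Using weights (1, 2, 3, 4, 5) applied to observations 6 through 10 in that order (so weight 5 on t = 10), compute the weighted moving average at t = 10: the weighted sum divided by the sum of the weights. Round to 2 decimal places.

Weighted sum: 1·146.0 + 2·140.6 + 3·39.9 + 4·73.3 + 5·67.7 = 146.0 + 281.2 + 119.7 + 293.2 + 338.5 = 1178.6
Weight total: 1 + 2 + 3 + 4 + 5 = 15
WMA = 1178.6 / 15 = 78.57

78.57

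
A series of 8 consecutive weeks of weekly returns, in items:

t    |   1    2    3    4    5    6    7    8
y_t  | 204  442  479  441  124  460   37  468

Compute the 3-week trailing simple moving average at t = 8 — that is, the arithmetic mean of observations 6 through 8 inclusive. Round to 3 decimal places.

321.667

Sum of periods 6–8: 460 + 37 + 468 = 965
Divide by 3: 965 / 3 = 321.667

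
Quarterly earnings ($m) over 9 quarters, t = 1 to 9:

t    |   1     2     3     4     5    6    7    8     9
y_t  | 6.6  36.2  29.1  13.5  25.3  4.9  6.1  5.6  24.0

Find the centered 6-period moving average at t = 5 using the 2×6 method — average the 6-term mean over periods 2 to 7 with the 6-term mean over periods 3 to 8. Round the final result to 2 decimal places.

Sum over 2–7: 36.2 + 29.1 + 13.5 + 25.3 + 4.9 + 6.1 = 115.1
Sum over 3–8: 29.1 + 13.5 + 25.3 + 4.9 + 6.1 + 5.6 = 84.5
CMA at t=5 = (115.1 + 84.5) / (2·6) = 199.6 / 12 = 16.63

16.63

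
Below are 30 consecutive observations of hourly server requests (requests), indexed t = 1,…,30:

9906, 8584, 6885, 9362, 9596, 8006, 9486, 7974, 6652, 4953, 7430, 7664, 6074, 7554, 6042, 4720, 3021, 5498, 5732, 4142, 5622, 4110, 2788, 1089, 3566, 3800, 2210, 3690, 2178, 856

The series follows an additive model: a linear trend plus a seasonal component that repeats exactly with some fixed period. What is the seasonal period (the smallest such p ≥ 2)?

First differences y_{t+1} − y_t: -1322, -1699, 2477, 234, -1590, 1480, -1512, -1322, -1699, 2477, 234, -1590, 1480, -1512, -1322, -1699, …
The difference pattern repeats every 7 terms and not for any smaller step, so p = 7.

7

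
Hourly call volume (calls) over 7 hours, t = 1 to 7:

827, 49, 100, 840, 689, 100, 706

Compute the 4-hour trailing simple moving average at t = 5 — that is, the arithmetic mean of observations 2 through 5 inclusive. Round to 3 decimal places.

419.500

Sum of periods 2–5: 49 + 100 + 840 + 689 = 1678
Divide by 4: 1678 / 4 = 419.500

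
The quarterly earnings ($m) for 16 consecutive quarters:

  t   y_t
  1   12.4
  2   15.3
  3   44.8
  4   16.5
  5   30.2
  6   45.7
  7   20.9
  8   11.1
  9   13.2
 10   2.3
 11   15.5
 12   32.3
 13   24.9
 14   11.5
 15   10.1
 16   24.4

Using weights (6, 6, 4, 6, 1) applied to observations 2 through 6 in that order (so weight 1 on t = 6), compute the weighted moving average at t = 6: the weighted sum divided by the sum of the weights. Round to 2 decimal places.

Weighted sum: 6·15.3 + 6·44.8 + 4·16.5 + 6·30.2 + 1·45.7 = 91.8 + 268.8 + 66.0 + 181.2 + 45.7 = 653.5
Weight total: 6 + 6 + 4 + 6 + 1 = 23
WMA = 653.5 / 23 = 28.41

28.41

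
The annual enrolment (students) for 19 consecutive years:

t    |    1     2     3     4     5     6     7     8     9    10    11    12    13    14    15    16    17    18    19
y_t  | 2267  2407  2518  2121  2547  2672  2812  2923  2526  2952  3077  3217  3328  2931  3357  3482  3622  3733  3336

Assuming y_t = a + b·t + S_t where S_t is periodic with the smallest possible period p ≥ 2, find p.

First differences y_{t+1} − y_t: 140, 111, -397, 426, 125, 140, 111, -397, 426, 125, 140, 111, …
The difference pattern repeats every 5 terms and not for any smaller step, so p = 5.

5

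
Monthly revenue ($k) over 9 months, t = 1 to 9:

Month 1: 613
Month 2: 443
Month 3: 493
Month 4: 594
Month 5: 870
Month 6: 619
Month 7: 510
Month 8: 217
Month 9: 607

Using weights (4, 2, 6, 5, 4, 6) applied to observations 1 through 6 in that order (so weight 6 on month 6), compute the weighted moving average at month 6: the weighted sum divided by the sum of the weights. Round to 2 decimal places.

Weighted sum: 4·613 + 2·443 + 6·493 + 5·594 + 4·870 + 6·619 = 2452 + 886 + 2958 + 2970 + 3480 + 3714 = 16460
Weight total: 4 + 2 + 6 + 5 + 4 + 6 = 27
WMA = 16460 / 27 = 609.63

609.63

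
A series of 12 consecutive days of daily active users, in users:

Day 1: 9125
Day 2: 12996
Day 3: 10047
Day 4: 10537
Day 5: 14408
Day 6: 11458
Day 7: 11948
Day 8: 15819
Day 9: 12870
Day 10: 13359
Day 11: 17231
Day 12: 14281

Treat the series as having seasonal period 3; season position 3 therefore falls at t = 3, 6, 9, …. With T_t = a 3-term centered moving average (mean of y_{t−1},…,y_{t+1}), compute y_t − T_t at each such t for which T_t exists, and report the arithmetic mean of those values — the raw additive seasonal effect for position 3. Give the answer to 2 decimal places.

Season position 3 occurs at t = 3, 6, 9 (where T_t is defined).
t=3: T_3 = 11193.3333; y_3 − T_3 = 10047 − 11193.3333 = -1146.3333
t=6: T_6 = 12604.6667; y_6 − T_6 = 11458 − 12604.6667 = -1146.6667
t=9: T_9 = 14016.0000; y_9 − T_9 = 12870 − 14016.0000 = -1146.0000
Mean deviation: (-1146.3333 + -1146.6667 + -1146.0000) / 3 = -1146.33

-1146.33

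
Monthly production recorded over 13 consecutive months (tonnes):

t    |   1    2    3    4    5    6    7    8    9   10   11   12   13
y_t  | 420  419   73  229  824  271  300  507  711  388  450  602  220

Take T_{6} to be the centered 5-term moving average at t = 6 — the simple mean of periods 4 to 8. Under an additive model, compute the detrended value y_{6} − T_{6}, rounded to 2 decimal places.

Trend T_6 = (229 + 824 + 271 + 300 + 507) / 5 = 2131/5 = 426.2000
Detrended value: 271 − 426.2000 = -155.20

-155.20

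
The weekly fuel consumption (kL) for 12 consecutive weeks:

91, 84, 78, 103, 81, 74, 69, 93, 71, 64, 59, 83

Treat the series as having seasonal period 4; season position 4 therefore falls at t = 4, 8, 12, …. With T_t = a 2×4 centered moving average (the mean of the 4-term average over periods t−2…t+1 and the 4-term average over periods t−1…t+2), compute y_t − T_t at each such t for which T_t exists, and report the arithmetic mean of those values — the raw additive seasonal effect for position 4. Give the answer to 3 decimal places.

17.625

Season position 4 occurs at t = 4, 8 (where T_t is defined).
t=4: T_4 = 85.25000; y_4 − T_4 = 103 − 85.25000 = 17.75000
t=8: T_8 = 75.50000; y_8 − T_8 = 93 − 75.50000 = 17.50000
Mean deviation: (17.75000 + 17.50000) / 2 = 17.625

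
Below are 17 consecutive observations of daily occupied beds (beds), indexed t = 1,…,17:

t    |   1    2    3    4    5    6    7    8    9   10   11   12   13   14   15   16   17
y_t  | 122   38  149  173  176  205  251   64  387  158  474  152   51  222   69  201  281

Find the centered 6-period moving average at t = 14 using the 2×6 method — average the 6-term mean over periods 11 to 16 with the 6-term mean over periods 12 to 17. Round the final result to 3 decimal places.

178.750

Sum over 11–16: 474 + 152 + 51 + 222 + 69 + 201 = 1169
Sum over 12–17: 152 + 51 + 222 + 69 + 201 + 281 = 976
CMA at t=14 = (1169 + 976) / (2·6) = 2145 / 12 = 178.750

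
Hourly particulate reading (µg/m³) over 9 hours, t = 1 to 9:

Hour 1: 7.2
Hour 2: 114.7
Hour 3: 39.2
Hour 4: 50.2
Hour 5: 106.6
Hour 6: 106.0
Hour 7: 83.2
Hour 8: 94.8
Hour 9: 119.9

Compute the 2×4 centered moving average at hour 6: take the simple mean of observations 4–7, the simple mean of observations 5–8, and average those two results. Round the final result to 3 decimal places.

Sum over 4–7: 50.2 + 106.6 + 106.0 + 83.2 = 346.0
Sum over 5–8: 106.6 + 106.0 + 83.2 + 94.8 = 390.6
CMA at t=6 = (346.0 + 390.6) / (2·4) = 736.6 / 8 = 92.075

92.075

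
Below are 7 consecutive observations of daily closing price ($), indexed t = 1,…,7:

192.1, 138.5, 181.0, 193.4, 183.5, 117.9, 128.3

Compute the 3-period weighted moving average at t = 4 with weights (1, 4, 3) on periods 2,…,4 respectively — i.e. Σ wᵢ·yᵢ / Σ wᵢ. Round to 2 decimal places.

Weighted sum: 1·138.5 + 4·181.0 + 3·193.4 = 138.5 + 724.0 + 580.2 = 1442.7
Weight total: 1 + 4 + 3 = 8
WMA = 1442.7 / 8 = 180.34

180.34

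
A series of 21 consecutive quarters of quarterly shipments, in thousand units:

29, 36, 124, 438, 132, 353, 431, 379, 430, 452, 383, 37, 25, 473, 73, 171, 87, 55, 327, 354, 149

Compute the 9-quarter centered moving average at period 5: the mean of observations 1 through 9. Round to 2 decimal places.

Sum of periods 1–9: 29 + 36 + 124 + 438 + 132 + 353 + 431 + 379 + 430 = 2352
Divide by 9: 2352 / 9 = 261.33

261.33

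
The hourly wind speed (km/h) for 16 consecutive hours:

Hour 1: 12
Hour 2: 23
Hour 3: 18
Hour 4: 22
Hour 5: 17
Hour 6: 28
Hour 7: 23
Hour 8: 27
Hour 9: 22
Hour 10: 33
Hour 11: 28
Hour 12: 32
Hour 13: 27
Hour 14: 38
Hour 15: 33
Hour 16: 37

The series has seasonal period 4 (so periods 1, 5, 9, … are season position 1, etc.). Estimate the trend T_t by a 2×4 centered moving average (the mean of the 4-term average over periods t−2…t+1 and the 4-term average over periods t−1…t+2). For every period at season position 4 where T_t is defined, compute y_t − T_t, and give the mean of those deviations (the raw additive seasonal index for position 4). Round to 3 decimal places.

1.375

Season position 4 occurs at t = 4, 8, 12 (where T_t is defined).
t=4: T_4 = 20.62500; y_4 − T_4 = 22 − 20.62500 = 1.37500
t=8: T_8 = 25.62500; y_8 − T_8 = 27 − 25.62500 = 1.37500
t=12: T_12 = 30.62500; y_12 − T_12 = 32 − 30.62500 = 1.37500
Mean deviation: (1.37500 + 1.37500 + 1.37500) / 3 = 1.375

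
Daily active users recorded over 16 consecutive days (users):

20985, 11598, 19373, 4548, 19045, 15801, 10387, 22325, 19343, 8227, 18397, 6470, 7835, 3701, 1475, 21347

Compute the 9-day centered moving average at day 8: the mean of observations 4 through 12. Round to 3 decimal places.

13838.111

Sum of periods 4–12: 4548 + 19045 + 15801 + 10387 + 22325 + 19343 + 8227 + 18397 + 6470 = 124543
Divide by 9: 124543 / 9 = 13838.111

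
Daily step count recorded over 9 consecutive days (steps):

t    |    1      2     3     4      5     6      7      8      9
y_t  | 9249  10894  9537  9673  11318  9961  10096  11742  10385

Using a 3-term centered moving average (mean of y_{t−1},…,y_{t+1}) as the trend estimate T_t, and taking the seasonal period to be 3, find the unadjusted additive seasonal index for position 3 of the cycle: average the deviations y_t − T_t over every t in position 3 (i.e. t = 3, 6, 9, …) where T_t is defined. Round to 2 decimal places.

-497.50

Season position 3 occurs at t = 3, 6 (where T_t is defined).
t=3: T_3 = 10034.6667; y_3 − T_3 = 9537 − 10034.6667 = -497.6667
t=6: T_6 = 10458.3333; y_6 − T_6 = 9961 − 10458.3333 = -497.3333
Mean deviation: (-497.6667 + -497.3333) / 2 = -497.50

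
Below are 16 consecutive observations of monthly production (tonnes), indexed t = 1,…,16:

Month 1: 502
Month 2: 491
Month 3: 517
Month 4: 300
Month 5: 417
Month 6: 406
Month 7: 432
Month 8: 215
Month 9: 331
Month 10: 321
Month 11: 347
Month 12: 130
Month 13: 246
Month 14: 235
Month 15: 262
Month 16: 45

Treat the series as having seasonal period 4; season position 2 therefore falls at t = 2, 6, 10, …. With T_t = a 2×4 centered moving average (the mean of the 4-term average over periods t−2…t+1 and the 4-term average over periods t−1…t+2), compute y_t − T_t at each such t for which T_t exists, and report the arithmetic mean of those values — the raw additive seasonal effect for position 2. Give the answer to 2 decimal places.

27.79

Season position 2 occurs at t = 6, 10, 14 (where T_t is defined).
t=6: T_6 = 378.1250; y_6 − T_6 = 406 − 378.1250 = 27.8750
t=10: T_10 = 292.8750; y_10 − T_10 = 321 − 292.8750 = 28.1250
t=14: T_14 = 207.6250; y_14 − T_14 = 235 − 207.6250 = 27.3750
Mean deviation: (27.8750 + 28.1250 + 27.3750) / 3 = 27.79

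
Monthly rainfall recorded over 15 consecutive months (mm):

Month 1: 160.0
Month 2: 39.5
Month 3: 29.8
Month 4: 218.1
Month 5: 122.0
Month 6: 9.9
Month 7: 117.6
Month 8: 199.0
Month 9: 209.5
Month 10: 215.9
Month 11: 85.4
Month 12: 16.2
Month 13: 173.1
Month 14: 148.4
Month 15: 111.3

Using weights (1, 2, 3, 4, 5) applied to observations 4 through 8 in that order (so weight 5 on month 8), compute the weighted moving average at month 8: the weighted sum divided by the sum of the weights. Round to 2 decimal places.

Weighted sum: 1·218.1 + 2·122.0 + 3·9.9 + 4·117.6 + 5·199.0 = 218.1 + 244.0 + 29.7 + 470.4 + 995.0 = 1957.2
Weight total: 1 + 2 + 3 + 4 + 5 = 15
WMA = 1957.2 / 15 = 130.48

130.48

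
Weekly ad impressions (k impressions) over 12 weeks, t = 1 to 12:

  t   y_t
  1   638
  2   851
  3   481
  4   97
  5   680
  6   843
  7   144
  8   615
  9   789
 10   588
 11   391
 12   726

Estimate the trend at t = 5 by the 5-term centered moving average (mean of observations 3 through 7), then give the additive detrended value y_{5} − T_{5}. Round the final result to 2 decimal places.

231.00

Trend T_5 = (481 + 97 + 680 + 843 + 144) / 5 = 2245/5 = 449.0000
Detrended value: 680 − 449.0000 = 231.00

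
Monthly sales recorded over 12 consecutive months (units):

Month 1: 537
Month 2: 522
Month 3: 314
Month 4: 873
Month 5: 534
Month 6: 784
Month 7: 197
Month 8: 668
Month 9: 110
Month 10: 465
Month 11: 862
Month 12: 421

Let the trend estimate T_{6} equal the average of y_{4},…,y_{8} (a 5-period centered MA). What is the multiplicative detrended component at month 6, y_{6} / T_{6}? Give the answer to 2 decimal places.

1.28

Trend T_6 = (873 + 534 + 784 + 197 + 668) / 5 = 3056/5 = 611.2000
Ratio to trend: 784 / 611.2000 = 1.28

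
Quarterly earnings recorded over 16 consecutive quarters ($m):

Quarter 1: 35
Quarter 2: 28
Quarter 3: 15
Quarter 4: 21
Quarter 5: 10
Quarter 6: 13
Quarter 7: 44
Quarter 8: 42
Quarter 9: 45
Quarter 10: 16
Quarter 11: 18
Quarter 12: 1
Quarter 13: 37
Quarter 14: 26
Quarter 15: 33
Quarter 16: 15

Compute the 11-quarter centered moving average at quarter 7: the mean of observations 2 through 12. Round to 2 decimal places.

23.00

Sum of periods 2–12: 28 + 15 + 21 + 10 + 13 + 44 + 42 + 45 + 16 + 18 + 1 = 253
Divide by 11: 253 / 11 = 23.00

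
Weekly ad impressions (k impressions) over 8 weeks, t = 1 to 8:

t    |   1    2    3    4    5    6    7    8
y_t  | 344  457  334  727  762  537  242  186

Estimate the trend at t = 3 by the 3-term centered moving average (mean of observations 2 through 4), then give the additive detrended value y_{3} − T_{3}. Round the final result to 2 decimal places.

-172.00

Trend T_3 = (457 + 334 + 727) / 3 = 1518/3 = 506.0000
Detrended value: 334 − 506.0000 = -172.00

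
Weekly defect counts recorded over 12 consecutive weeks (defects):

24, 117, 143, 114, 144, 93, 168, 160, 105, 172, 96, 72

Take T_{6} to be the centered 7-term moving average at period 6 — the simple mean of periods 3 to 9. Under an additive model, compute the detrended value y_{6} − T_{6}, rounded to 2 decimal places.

-39.43

Trend T_6 = (143 + 114 + 144 + 93 + 168 + 160 + 105) / 7 = 927/7 = 132.4286
Detrended value: 93 − 132.4286 = -39.43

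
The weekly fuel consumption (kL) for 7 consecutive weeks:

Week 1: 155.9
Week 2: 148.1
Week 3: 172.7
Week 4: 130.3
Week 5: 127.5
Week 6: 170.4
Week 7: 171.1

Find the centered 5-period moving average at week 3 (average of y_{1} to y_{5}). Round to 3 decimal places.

146.900

Sum of periods 1–5: 155.9 + 148.1 + 172.7 + 130.3 + 127.5 = 734.5
Divide by 5: 734.5 / 5 = 146.900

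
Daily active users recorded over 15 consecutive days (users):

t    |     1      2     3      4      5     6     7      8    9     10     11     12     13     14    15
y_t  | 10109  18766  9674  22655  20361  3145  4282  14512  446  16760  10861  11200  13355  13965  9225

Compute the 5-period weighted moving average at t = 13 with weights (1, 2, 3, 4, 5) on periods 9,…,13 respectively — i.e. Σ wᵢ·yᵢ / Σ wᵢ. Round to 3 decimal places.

11874.933

Weighted sum: 1·446 + 2·16760 + 3·10861 + 4·11200 + 5·13355 = 446 + 33520 + 32583 + 44800 + 66775 = 178124
Weight total: 1 + 2 + 3 + 4 + 5 = 15
WMA = 178124 / 15 = 11874.933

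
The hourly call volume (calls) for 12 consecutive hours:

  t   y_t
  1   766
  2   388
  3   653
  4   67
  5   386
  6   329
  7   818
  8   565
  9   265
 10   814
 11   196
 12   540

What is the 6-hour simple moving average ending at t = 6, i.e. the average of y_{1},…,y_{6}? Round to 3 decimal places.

Sum of periods 1–6: 766 + 388 + 653 + 67 + 386 + 329 = 2589
Divide by 6: 2589 / 6 = 431.500

431.500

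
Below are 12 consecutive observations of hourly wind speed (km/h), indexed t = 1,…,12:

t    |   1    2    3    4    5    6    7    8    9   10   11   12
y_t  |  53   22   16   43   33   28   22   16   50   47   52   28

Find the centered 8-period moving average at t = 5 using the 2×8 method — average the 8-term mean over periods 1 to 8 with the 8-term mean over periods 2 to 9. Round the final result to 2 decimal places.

Sum over 1–8: 53 + 22 + 16 + 43 + 33 + 28 + 22 + 16 = 233
Sum over 2–9: 22 + 16 + 43 + 33 + 28 + 22 + 16 + 50 = 230
CMA at t=5 = (233 + 230) / (2·8) = 463 / 16 = 28.94

28.94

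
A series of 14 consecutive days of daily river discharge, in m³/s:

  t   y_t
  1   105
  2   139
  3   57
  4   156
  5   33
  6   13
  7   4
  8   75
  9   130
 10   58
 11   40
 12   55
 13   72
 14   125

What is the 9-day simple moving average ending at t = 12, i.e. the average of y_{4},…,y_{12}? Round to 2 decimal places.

62.67

Sum of periods 4–12: 156 + 33 + 13 + 4 + 75 + 130 + 58 + 40 + 55 = 564
Divide by 9: 564 / 9 = 62.67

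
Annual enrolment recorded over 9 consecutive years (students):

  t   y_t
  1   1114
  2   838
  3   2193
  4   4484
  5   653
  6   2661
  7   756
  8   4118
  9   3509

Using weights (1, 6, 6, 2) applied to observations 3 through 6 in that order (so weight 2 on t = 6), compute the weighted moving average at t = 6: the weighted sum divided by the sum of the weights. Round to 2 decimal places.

2555.80

Weighted sum: 1·2193 + 6·4484 + 6·653 + 2·2661 = 2193 + 26904 + 3918 + 5322 = 38337
Weight total: 1 + 6 + 6 + 2 = 15
WMA = 38337 / 15 = 2555.80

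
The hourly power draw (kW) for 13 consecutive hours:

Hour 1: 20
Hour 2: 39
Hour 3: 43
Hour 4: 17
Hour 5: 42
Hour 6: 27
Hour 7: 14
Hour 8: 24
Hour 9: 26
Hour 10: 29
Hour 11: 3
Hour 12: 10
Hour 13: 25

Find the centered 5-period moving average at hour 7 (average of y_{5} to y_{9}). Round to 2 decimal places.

26.60

Sum of periods 5–9: 42 + 27 + 14 + 24 + 26 = 133
Divide by 5: 133 / 5 = 26.60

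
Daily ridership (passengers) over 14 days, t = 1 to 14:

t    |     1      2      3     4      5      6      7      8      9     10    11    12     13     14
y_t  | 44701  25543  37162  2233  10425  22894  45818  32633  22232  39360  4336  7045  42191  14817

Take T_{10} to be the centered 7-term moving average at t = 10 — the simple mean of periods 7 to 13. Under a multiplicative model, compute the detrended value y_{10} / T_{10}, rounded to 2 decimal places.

Trend T_10 = (45818 + 32633 + 22232 + 39360 + 4336 + 7045 + 42191) / 7 = 193615/7 = 27659.2857
Ratio to trend: 39360 / 27659.2857 = 1.42

1.42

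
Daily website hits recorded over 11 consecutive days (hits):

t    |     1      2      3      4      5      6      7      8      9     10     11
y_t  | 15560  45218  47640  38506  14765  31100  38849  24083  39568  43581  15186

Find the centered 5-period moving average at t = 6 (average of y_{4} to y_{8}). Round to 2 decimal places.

29460.60

Sum of periods 4–8: 38506 + 14765 + 31100 + 38849 + 24083 = 147303
Divide by 5: 147303 / 5 = 29460.60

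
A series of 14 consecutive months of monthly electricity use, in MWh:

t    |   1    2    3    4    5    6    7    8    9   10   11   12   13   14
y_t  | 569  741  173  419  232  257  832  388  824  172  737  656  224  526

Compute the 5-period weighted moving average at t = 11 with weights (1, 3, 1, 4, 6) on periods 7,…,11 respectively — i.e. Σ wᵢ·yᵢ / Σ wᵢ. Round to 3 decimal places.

528.667

Weighted sum: 1·832 + 3·388 + 1·824 + 4·172 + 6·737 = 832 + 1164 + 824 + 688 + 4422 = 7930
Weight total: 1 + 3 + 1 + 4 + 6 = 15
WMA = 7930 / 15 = 528.667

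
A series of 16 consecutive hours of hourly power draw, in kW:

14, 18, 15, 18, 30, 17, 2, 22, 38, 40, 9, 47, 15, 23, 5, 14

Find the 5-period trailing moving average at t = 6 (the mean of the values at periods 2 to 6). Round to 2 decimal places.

Sum of periods 2–6: 18 + 15 + 18 + 30 + 17 = 98
Divide by 5: 98 / 5 = 19.60

19.60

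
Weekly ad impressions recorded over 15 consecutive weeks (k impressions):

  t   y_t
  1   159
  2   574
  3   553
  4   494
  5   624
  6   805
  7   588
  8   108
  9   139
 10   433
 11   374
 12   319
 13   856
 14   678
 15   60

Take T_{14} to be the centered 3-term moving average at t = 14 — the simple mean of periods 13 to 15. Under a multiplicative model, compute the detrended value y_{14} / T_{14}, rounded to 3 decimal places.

Trend T_14 = (856 + 678 + 60) / 3 = 1594/3 = 531.33333
Ratio to trend: 678 / 531.33333 = 1.276

1.276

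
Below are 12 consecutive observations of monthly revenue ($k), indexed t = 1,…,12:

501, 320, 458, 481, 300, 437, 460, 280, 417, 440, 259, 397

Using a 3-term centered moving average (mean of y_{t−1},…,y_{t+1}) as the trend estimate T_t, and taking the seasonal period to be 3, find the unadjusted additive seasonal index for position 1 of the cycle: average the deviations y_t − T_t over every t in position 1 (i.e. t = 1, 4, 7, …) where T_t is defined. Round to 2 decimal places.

67.89

Season position 1 occurs at t = 4, 7, 10 (where T_t is defined).
t=4: T_4 = 413.0000; y_4 − T_4 = 481 − 413.0000 = 68.0000
t=7: T_7 = 392.3333; y_7 − T_7 = 460 − 392.3333 = 67.6667
t=10: T_10 = 372.0000; y_10 − T_10 = 440 − 372.0000 = 68.0000
Mean deviation: (68.0000 + 67.6667 + 68.0000) / 3 = 67.89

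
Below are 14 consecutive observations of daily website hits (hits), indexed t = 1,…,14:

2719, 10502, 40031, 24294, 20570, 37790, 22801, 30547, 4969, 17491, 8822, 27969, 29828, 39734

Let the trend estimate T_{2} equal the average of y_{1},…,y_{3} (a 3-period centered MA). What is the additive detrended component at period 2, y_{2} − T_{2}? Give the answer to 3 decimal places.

Trend T_2 = (2719 + 10502 + 40031) / 3 = 53252/3 = 17750.66667
Detrended value: 10502 − 17750.66667 = -7248.667

-7248.667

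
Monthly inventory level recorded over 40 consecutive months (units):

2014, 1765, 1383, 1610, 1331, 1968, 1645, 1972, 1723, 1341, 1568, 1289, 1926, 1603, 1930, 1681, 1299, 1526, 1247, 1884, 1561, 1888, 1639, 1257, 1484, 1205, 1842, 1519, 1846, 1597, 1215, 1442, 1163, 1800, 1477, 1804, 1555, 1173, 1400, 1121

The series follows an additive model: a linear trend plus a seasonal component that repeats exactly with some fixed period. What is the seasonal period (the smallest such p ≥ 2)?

First differences y_{t+1} − y_t: -249, -382, 227, -279, 637, -323, 327, -249, -382, 227, -279, 637, -323, 327, -249, -382, …
The difference pattern repeats every 7 terms and not for any smaller step, so p = 7.

7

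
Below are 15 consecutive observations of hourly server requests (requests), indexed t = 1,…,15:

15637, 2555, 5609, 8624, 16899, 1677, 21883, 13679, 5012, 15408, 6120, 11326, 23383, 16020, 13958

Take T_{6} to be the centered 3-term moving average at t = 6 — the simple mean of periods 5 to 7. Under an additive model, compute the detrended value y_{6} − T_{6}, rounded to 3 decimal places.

Trend T_6 = (16899 + 1677 + 21883) / 3 = 40459/3 = 13486.33333
Detrended value: 1677 − 13486.33333 = -11809.333

-11809.333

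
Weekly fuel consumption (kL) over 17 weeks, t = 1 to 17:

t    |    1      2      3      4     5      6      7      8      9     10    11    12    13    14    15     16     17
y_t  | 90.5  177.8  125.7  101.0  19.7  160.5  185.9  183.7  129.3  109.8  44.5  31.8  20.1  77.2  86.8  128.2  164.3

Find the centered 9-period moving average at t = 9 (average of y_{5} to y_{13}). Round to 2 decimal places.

98.37

Sum of periods 5–13: 19.7 + 160.5 + 185.9 + 183.7 + 129.3 + 109.8 + 44.5 + 31.8 + 20.1 = 885.3
Divide by 9: 885.3 / 9 = 98.37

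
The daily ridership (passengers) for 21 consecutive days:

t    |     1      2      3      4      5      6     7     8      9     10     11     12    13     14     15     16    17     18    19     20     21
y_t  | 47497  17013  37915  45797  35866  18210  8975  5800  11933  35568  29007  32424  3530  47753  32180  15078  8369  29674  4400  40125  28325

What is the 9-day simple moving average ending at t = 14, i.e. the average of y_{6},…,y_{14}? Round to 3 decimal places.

21466.667

Sum of periods 6–14: 18210 + 8975 + 5800 + 11933 + 35568 + 29007 + 32424 + 3530 + 47753 = 193200
Divide by 9: 193200 / 9 = 21466.667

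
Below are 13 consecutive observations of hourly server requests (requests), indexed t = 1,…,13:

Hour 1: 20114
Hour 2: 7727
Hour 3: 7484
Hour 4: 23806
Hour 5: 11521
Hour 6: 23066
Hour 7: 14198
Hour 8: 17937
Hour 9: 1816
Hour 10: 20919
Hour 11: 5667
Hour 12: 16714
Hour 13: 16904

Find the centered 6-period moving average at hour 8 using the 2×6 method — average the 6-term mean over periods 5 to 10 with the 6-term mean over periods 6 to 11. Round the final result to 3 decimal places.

14421.667

Sum over 5–10: 11521 + 23066 + 14198 + 17937 + 1816 + 20919 = 89457
Sum over 6–11: 23066 + 14198 + 17937 + 1816 + 20919 + 5667 = 83603
CMA at t=8 = (89457 + 83603) / (2·6) = 173060 / 12 = 14421.667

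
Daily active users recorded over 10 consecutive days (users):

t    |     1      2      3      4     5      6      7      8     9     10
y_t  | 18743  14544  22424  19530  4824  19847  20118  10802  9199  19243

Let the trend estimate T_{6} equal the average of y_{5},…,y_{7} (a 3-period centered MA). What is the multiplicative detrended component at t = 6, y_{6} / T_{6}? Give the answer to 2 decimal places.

Trend T_6 = (4824 + 19847 + 20118) / 3 = 44789/3 = 14929.6667
Ratio to trend: 19847 / 14929.6667 = 1.33

1.33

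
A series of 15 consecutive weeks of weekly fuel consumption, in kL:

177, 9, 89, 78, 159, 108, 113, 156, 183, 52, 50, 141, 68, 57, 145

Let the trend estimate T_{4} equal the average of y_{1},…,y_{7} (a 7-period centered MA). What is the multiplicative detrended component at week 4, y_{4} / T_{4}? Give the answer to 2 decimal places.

Trend T_4 = (177 + 9 + 89 + 78 + 159 + 108 + 113) / 7 = 733/7 = 104.7143
Ratio to trend: 78 / 104.7143 = 0.74

0.74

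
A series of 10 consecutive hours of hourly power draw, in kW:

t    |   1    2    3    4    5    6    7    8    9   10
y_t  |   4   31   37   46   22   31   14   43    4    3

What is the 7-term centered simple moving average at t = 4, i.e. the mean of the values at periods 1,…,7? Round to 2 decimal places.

Sum of periods 1–7: 4 + 31 + 37 + 46 + 22 + 31 + 14 = 185
Divide by 7: 185 / 7 = 26.43

26.43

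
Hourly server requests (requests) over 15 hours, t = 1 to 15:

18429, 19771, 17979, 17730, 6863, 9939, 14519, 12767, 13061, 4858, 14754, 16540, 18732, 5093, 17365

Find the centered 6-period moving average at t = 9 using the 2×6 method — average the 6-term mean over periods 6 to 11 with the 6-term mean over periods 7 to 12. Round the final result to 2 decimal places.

12199.75

Sum over 6–11: 9939 + 14519 + 12767 + 13061 + 4858 + 14754 = 69898
Sum over 7–12: 14519 + 12767 + 13061 + 4858 + 14754 + 16540 = 76499
CMA at t=9 = (69898 + 76499) / (2·6) = 146397 / 12 = 12199.75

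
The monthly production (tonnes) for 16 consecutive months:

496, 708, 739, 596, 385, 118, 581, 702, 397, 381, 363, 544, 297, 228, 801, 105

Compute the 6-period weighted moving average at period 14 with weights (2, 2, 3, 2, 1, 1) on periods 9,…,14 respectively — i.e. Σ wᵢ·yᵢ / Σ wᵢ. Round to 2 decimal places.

Weighted sum: 2·397 + 2·381 + 3·363 + 2·544 + 1·297 + 1·228 = 794 + 762 + 1089 + 1088 + 297 + 228 = 4258
Weight total: 2 + 2 + 3 + 2 + 1 + 1 = 11
WMA = 4258 / 11 = 387.09

387.09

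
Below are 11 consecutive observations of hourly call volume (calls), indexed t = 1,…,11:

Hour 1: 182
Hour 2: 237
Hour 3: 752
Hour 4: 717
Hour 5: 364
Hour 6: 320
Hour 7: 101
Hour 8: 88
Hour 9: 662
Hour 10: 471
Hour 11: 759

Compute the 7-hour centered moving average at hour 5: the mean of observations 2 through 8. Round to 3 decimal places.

Sum of periods 2–8: 237 + 752 + 717 + 364 + 320 + 101 + 88 = 2579
Divide by 7: 2579 / 7 = 368.429

368.429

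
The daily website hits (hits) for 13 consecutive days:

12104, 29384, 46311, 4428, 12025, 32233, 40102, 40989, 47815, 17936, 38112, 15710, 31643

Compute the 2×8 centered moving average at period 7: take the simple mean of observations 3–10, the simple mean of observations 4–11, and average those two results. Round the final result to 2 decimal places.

29717.44

Sum over 3–10: 46311 + 4428 + 12025 + 32233 + 40102 + 40989 + 47815 + 17936 = 241839
Sum over 4–11: 4428 + 12025 + 32233 + 40102 + 40989 + 47815 + 17936 + 38112 = 233640
CMA at t=7 = (241839 + 233640) / (2·8) = 475479 / 16 = 29717.44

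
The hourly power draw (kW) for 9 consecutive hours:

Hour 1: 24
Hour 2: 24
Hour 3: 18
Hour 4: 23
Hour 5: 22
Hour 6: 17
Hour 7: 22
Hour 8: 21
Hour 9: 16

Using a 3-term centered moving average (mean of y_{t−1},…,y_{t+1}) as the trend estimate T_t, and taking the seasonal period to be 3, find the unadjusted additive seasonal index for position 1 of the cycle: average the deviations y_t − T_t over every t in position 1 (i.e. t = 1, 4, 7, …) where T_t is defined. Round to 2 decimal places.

Season position 1 occurs at t = 4, 7 (where T_t is defined).
t=4: T_4 = 21.0000; y_4 − T_4 = 23 − 21.0000 = 2.0000
t=7: T_7 = 20.0000; y_7 − T_7 = 22 − 20.0000 = 2.0000
Mean deviation: (2.0000 + 2.0000) / 2 = 2.00

2.00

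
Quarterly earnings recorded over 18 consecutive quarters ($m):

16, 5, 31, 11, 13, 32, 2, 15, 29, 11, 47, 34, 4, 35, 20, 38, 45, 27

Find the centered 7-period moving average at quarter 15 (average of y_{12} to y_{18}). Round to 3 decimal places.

29.000

Sum of periods 12–18: 34 + 4 + 35 + 20 + 38 + 45 + 27 = 203
Divide by 7: 203 / 7 = 29.000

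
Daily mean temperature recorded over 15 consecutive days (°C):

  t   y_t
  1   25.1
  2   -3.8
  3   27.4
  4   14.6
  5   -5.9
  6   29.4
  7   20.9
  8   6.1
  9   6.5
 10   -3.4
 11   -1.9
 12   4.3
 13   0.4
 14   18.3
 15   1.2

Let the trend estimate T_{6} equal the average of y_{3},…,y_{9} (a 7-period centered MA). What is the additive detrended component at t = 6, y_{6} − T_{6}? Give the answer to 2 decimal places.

15.26

Trend T_6 = (27.4 + 14.6 + (-5.9) + 29.4 + 20.9 + 6.1 + 6.5) / 7 = 99.0/7 = 14.1429
Detrended value: 29.4 − 14.1429 = 15.26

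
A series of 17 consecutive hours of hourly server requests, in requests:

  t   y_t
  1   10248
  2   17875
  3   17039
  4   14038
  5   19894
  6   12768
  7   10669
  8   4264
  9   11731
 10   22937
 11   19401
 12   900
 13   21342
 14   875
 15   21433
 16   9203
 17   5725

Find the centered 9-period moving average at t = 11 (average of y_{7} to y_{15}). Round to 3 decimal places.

12616.889

Sum of periods 7–15: 10669 + 4264 + 11731 + 22937 + 19401 + 900 + 21342 + 875 + 21433 = 113552
Divide by 9: 113552 / 9 = 12616.889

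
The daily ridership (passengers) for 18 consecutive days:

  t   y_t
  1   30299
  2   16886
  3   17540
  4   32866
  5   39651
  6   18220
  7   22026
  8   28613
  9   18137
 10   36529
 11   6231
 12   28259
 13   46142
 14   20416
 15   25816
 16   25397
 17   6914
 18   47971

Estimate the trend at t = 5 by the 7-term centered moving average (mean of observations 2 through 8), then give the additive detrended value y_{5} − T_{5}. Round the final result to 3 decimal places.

Trend T_5 = (16886 + 17540 + 32866 + 39651 + 18220 + 22026 + 28613) / 7 = 175802/7 = 25114.57143
Detrended value: 39651 − 25114.57143 = 14536.429

14536.429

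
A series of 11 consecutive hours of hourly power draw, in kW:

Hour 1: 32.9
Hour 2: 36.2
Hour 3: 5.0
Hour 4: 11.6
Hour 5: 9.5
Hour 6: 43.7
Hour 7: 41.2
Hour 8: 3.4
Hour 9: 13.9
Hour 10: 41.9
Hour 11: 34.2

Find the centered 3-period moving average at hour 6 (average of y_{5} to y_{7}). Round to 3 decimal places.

31.467

Sum of periods 5–7: 9.5 + 43.7 + 41.2 = 94.4
Divide by 3: 94.4 / 3 = 31.467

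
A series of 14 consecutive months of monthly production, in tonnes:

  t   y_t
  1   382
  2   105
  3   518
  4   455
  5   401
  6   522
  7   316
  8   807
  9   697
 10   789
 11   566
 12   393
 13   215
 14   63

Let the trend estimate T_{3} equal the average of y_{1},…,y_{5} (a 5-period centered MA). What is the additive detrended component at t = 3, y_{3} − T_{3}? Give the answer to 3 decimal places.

145.800

Trend T_3 = (382 + 105 + 518 + 455 + 401) / 5 = 1861/5 = 372.20000
Detrended value: 518 − 372.20000 = 145.800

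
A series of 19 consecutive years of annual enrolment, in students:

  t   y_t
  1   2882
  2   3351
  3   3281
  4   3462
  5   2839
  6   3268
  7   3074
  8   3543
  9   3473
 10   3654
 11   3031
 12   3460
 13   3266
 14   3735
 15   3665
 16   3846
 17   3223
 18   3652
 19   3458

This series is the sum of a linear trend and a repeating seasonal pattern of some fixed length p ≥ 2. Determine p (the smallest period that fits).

First differences y_{t+1} − y_t: 469, -70, 181, -623, 429, -194, 469, -70, 181, -623, 429, -194, 469, -70, …
The difference pattern repeats every 6 terms and not for any smaller step, so p = 6.

6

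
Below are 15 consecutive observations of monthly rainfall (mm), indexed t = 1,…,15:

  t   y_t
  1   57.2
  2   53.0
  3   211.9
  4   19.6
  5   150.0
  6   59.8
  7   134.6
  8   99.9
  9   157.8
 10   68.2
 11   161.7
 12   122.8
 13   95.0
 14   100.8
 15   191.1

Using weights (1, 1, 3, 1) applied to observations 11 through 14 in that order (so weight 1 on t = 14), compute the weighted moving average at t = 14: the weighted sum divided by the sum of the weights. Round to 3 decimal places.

Weighted sum: 1·161.7 + 1·122.8 + 3·95.0 + 1·100.8 = 161.7 + 122.8 + 285.0 + 100.8 = 670.3
Weight total: 1 + 1 + 3 + 1 = 6
WMA = 670.3 / 6 = 111.717

111.717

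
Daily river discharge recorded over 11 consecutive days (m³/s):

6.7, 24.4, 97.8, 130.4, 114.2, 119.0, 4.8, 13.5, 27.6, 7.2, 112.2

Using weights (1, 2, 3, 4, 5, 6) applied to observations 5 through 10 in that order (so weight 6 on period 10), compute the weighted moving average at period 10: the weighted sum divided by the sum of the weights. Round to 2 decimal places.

28.66

Weighted sum: 1·114.2 + 2·119.0 + 3·4.8 + 4·13.5 + 5·27.6 + 6·7.2 = 114.2 + 238.0 + 14.4 + 54.0 + 138.0 + 43.2 = 601.8
Weight total: 1 + 2 + 3 + 4 + 5 + 6 = 21
WMA = 601.8 / 21 = 28.66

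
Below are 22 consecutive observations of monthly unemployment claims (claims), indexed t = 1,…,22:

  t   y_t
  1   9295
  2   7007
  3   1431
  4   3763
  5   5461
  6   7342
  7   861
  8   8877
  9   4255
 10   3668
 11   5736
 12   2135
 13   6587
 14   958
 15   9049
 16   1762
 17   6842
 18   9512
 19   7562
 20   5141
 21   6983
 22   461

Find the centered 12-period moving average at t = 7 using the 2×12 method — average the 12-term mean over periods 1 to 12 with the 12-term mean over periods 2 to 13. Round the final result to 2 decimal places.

4873.08

Sum over 1–12: 9295 + 7007 + 1431 + 3763 + 5461 + 7342 + 861 + 8877 + 4255 + 3668 + 5736 + 2135 = 59831
Sum over 2–13: 7007 + 1431 + 3763 + 5461 + 7342 + 861 + 8877 + 4255 + 3668 + 5736 + 2135 + 6587 = 57123
CMA at t=7 = (59831 + 57123) / (2·12) = 116954 / 24 = 4873.08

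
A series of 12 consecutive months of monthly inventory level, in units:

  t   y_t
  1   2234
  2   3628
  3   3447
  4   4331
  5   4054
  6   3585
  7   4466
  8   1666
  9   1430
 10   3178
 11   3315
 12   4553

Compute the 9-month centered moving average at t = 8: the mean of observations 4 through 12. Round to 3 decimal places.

Sum of periods 4–12: 4331 + 4054 + 3585 + 4466 + 1666 + 1430 + 3178 + 3315 + 4553 = 30578
Divide by 9: 30578 / 9 = 3397.556

3397.556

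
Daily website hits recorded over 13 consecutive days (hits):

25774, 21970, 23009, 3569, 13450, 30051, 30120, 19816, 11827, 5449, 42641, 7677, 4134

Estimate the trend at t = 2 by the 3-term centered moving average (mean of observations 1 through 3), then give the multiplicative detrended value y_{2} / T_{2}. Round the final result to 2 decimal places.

0.93

Trend T_2 = (25774 + 21970 + 23009) / 3 = 70753/3 = 23584.3333
Ratio to trend: 21970 / 23584.3333 = 0.93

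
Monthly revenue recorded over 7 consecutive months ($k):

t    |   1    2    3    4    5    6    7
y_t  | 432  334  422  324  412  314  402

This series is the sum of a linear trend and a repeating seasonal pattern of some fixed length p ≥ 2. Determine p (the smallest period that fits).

First differences y_{t+1} − y_t: -98, 88, -98, 88, -98, 88, …
The difference pattern repeats every 2 terms and not for any smaller step, so p = 2.

2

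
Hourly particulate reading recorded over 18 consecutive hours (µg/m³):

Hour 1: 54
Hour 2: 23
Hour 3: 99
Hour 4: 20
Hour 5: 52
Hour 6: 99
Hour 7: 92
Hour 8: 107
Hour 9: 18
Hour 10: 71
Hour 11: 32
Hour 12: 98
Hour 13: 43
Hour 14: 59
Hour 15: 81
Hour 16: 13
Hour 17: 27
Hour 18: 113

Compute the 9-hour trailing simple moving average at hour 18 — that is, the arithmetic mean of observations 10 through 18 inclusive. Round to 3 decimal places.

59.667

Sum of periods 10–18: 71 + 32 + 98 + 43 + 59 + 81 + 13 + 27 + 113 = 537
Divide by 9: 537 / 9 = 59.667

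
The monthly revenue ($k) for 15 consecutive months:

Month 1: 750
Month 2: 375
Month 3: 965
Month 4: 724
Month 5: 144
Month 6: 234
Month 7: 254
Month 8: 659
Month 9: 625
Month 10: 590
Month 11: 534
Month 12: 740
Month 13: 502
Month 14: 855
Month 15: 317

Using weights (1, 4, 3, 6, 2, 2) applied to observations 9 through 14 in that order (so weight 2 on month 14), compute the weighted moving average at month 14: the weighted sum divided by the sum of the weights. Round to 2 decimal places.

Weighted sum: 1·625 + 4·590 + 3·534 + 6·740 + 2·502 + 2·855 = 625 + 2360 + 1602 + 4440 + 1004 + 1710 = 11741
Weight total: 1 + 4 + 3 + 6 + 2 + 2 = 18
WMA = 11741 / 18 = 652.28

652.28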